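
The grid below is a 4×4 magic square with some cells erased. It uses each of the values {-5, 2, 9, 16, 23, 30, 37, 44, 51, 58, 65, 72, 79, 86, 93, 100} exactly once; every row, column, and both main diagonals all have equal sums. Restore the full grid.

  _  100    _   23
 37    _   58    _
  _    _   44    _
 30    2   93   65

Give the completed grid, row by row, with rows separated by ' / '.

The 16 entries sum to 760, so each line sums to 760/4 = 190.
Column 3 needs 190; the known cells sum to 195, so (1,3) = -5.
The remaining cell in anti-diagonal is (3,2) = 190 − 111 = 79.
Row 1 must total 190; the given cells sum to 118, so (1,1) = 72.
Column 1: 72 + 37 + 30 + ? = 190, so (3,1) = 51.
From column 2, 190 − (100 + 79 + 2) gives (2,2) = 9.
The remaining cell in row 2 is (2,4) = 190 − 104 = 86.
The remaining cell in row 3 is (3,4) = 190 − 174 = 16.

72 100 -5 23 / 37 9 58 86 / 51 79 44 16 / 30 2 93 65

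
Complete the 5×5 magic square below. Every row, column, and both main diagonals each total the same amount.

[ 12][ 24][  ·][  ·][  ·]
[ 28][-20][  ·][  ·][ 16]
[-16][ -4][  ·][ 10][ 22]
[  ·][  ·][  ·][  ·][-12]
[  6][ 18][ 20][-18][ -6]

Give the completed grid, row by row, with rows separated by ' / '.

12 24 -14 -2 0 / 28 -20 -8 4 16 / -16 -4 8 10 22 / -10 2 14 26 -12 / 6 18 20 -18 -6

Row 5 is already complete: 6 + 18 + 20 + -18 + -6 = 20, so that is the magic constant.
Row 3: -16 + (-4) + 10 + 22 + ? = 20, so (3,3) = 8.
Column 1 needs 20; the known cells sum to 30, so (4,1) = -10.
From column 2, 20 − (24 + (-20) + (-4) + 18) gives (4,2) = 2.
Column 5 must total 20; the given cells sum to 20, so (1,5) = 0.
The remaining cell in main diagonal is (4,4) = 20 − (-6) = 26.
The remaining cell in anti-diagonal is (2,4) = 20 − 16 = 4.
The remaining cell in row 2 is (2,3) = 20 − 28 = -8.
From row 4, 20 − (-10 + 2 + 26 + (-12)) gives (4,3) = 14.
Column 3 needs 20; the known cells sum to 34, so (1,3) = -14.
Column 4 must total 20; the given cells sum to 22, so (1,4) = -2.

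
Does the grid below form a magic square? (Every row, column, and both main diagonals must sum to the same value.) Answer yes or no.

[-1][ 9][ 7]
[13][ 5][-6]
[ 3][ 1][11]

Row 1: -1 + 9 + 7 = 15.
Row 2: 13 + 5 + (-6) = 12.
Row 3: 3 + 1 + 11 = 15.
Column 1: -1 + 13 + 3 = 15.
Column 2: 9 + 5 + 1 = 15.
Column 3: 7 + (-6) + 11 = 12.
Main diagonal: -1 + 5 + 11 = 15.
Anti-diagonal: 7 + 5 + 3 = 15.

No — row 3 sums to 15 but row 2 sums to 12.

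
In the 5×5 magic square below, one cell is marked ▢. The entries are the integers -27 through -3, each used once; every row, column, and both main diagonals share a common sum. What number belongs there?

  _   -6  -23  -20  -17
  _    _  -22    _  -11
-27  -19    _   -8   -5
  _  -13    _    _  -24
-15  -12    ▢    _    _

-4

The entries are -27 through -3, which sum to -375, so each line sums to -375/5 = -75.
Row 1 needs -75; the known cells sum to -66, so (1,1) = -9.
Row 3 must total -75; the given cells sum to -59, so (3,3) = -16.
From column 2, -75 − (-6 + (-19) + (-13) + (-12)) gives (2,2) = -25.
Column 5 must total -75; the given cells sum to -57, so (5,5) = -18.
The remaining cell in main diagonal is (4,4) = -75 − (-68) = -7.
The remaining cell in anti-diagonal is (2,4) = -75 − (-61) = -14.
The remaining cell in row 2 is (2,1) = -75 − (-72) = -3.
From column 1, -75 − (-9 + (-3) + (-27) + (-15)) gives (4,1) = -21.
Column 4: -20 + (-14) + (-8) + (-7) + ? = -75, so (5,4) = -26.
Row 4 needs -75; the known cells sum to -65, so (4,3) = -10.
Row 5 must total -75; the given cells sum to -71, so (5,3) = -4.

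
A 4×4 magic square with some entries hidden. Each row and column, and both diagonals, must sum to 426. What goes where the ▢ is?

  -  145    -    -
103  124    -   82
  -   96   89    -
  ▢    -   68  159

Row 2 needs 426; the known cells sum to 309, so (2,3) = 117.
Using column 2: 145 + 124 + 96 + ? → (4,2) = 426 − 365 = 61.
From column 3, 426 − (117 + 89 + 68) gives (1,3) = 152.
From main diagonal, 426 − (124 + 89 + 159) gives (1,1) = 54.
Row 1 must total 426; the given cells sum to 351, so (1,4) = 75.
Row 4 must total 426; the given cells sum to 288, so (4,1) = 138.

138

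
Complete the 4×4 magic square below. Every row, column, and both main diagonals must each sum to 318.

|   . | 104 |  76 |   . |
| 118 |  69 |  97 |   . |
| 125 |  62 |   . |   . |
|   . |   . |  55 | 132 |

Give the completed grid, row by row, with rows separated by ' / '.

27 104 76 111 / 118 69 97 34 / 125 62 90 41 / 48 83 55 132

The remaining cell in row 2 is (2,4) = 318 − 284 = 34.
Column 2 must total 318; the given cells sum to 235, so (4,2) = 83.
From column 3, 318 − (76 + 97 + 55) gives (3,3) = 90.
From main diagonal, 318 − (69 + 90 + 132) gives (1,1) = 27.
Row 1 needs 318; the known cells sum to 207, so (1,4) = 111.
Using row 3: 125 + 62 + 90 + ? → (3,4) = 318 − 277 = 41.
Row 4: 83 + 55 + 132 + ? = 318, so (4,1) = 48.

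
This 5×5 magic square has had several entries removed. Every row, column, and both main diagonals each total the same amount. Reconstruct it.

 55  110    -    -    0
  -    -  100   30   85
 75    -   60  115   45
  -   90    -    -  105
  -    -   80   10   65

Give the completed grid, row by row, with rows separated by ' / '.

Column 5 is already complete: 0 + 85 + 45 + 105 + 65 = 300, so that is the magic constant.
From row 3, 300 − (75 + 60 + 115 + 45) gives (3,2) = 5.
Using anti-diagonal: 0 + 30 + 60 + 90 + ? → (5,1) = 300 − 180 = 120.
Row 5 needs 300; the known cells sum to 275, so (5,2) = 25.
Using column 2: 110 + 5 + 90 + 25 + ? → (2,2) = 300 − 230 = 70.
Using main diagonal: 55 + 70 + 60 + 65 + ? → (4,4) = 300 − 250 = 50.
Row 2 must total 300; the given cells sum to 285, so (2,1) = 15.
Using column 1: 55 + 15 + 75 + 120 + ? → (4,1) = 300 − 265 = 35.
Column 4 must total 300; the given cells sum to 205, so (1,4) = 95.
Row 1 must total 300; the given cells sum to 260, so (1,3) = 40.
Row 4 needs 300; the known cells sum to 280, so (4,3) = 20.

55 110 40 95 0 / 15 70 100 30 85 / 75 5 60 115 45 / 35 90 20 50 105 / 120 25 80 10 65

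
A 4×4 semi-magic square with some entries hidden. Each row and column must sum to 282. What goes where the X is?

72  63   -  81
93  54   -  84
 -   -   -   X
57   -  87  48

69

The remaining cell in row 1 is (1,3) = 282 − 216 = 66.
Using row 2: 93 + 54 + 84 + ? → (2,3) = 282 − 231 = 51.
From row 4, 282 − (57 + 87 + 48) gives (4,2) = 90.
Column 1 must total 282; the given cells sum to 222, so (3,1) = 60.
Column 2 must total 282; the given cells sum to 207, so (3,2) = 75.
Using column 3: 66 + 51 + 87 + ? → (3,3) = 282 − 204 = 78.
From column 4, 282 − (81 + 84 + 48) gives (3,4) = 69.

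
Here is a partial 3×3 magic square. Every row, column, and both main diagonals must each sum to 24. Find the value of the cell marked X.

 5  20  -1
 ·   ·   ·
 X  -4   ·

17

The remaining cell in column 2 is (2,2) = 24 − 16 = 8.
From main diagonal, 24 − (5 + 8) gives (3,3) = 11.
From anti-diagonal, 24 − (-1 + 8) gives (3,1) = 17.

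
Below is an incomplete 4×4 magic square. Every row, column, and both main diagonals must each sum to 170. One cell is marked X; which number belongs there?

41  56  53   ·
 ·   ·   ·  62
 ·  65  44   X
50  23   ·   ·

The remaining cell in row 1 is (1,4) = 170 − 150 = 20.
Using column 2: 56 + 65 + 23 + ? → (2,2) = 170 − 144 = 26.
Main diagonal: 41 + 26 + 44 + ? = 170, so (4,4) = 59.
Anti-diagonal must total 170; the given cells sum to 135, so (2,3) = 35.
Using row 2: 26 + 35 + 62 + ? → (2,1) = 170 − 123 = 47.
The remaining cell in row 4 is (4,3) = 170 − 132 = 38.
Using column 1: 41 + 47 + 50 + ? → (3,1) = 170 − 138 = 32.
Column 4 needs 170; the known cells sum to 141, so (3,4) = 29.

29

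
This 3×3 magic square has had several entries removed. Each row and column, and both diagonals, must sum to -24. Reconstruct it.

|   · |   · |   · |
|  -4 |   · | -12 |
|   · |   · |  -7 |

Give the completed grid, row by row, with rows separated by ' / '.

From row 2, -24 − (-4 + (-12)) gives (2,2) = -8.
The remaining cell in column 3 is (1,3) = -24 − (-19) = -5.
Main diagonal: -8 + (-7) + ? = -24, so (1,1) = -9.
Anti-diagonal needs -24; the known cells sum to -13, so (3,1) = -11.
From row 1, -24 − (-9 + (-5)) gives (1,2) = -10.
From row 3, -24 − (-11 + (-7)) gives (3,2) = -6.

-9 -10 -5 / -4 -8 -12 / -11 -6 -7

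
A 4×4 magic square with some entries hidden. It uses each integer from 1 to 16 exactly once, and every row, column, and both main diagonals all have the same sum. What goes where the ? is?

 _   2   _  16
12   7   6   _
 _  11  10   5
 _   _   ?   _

15

The entries are 1 through 16, which sum to 136, so each line sums to 136/4 = 34.
Row 2 needs 34; the known cells sum to 25, so (2,4) = 9.
From row 3, 34 − (11 + 10 + 5) gives (3,1) = 8.
Column 2 needs 34; the known cells sum to 20, so (4,2) = 14.
Column 4 must total 34; the given cells sum to 30, so (4,4) = 4.
The remaining cell in main diagonal is (1,1) = 34 − 21 = 13.
Anti-diagonal must total 34; the given cells sum to 33, so (4,1) = 1.
Using row 1: 13 + 2 + 16 + ? → (1,3) = 34 − 31 = 3.
Using row 4: 1 + 14 + 4 + ? → (4,3) = 34 − 19 = 15.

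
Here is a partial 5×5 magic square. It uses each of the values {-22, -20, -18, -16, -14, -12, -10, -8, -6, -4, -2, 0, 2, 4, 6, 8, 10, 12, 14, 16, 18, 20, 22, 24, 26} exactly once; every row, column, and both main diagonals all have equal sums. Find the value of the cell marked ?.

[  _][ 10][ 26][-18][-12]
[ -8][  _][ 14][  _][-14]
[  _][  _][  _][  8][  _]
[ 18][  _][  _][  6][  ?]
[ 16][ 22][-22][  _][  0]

12

The 25 entries sum to 50, so each line sums to 50/5 = 10.
Row 1: 10 + 26 + (-18) + (-12) + ? = 10, so (1,1) = 4.
Row 5 needs 10; the known cells sum to 16, so (5,4) = -6.
From column 1, 10 − (4 + (-8) + 18 + 16) gives (3,1) = -20.
Column 4 needs 10; the known cells sum to -10, so (2,4) = 20.
Row 2: -8 + 14 + 20 + (-14) + ? = 10, so (2,2) = -2.
Main diagonal must total 10; the given cells sum to 8, so (3,3) = 2.
Anti-diagonal: -12 + 20 + 2 + 16 + ? = 10, so (4,2) = -16.
Column 2 must total 10; the given cells sum to 14, so (3,2) = -4.
Using column 3: 26 + 14 + 2 + (-22) + ? → (4,3) = 10 − 20 = -10.
The remaining cell in row 3 is (3,5) = 10 − (-14) = 24.
Row 4: 18 + (-16) + (-10) + 6 + ? = 10, so (4,5) = 12.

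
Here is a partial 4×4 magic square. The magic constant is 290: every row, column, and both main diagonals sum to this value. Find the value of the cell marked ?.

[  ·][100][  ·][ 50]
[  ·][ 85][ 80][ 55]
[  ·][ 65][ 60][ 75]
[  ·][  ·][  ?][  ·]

Row 2: 85 + 80 + 55 + ? = 290, so (2,1) = 70.
Row 3: 65 + 60 + 75 + ? = 290, so (3,1) = 90.
Column 2 must total 290; the given cells sum to 250, so (4,2) = 40.
Using column 4: 50 + 55 + 75 + ? → (4,4) = 290 − 180 = 110.
Main diagonal needs 290; the known cells sum to 255, so (1,1) = 35.
The remaining cell in anti-diagonal is (4,1) = 290 − 195 = 95.
Using row 1: 35 + 100 + 50 + ? → (1,3) = 290 − 185 = 105.
Row 4: 95 + 40 + 110 + ? = 290, so (4,3) = 45.

45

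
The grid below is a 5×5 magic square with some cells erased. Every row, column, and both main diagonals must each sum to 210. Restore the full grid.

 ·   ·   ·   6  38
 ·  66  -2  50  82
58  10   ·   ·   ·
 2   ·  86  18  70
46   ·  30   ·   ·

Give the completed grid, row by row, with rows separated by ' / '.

90 22 54 6 38 / 14 66 -2 50 82 / 58 10 42 74 26 / 2 34 86 18 70 / 46 78 30 62 -6

Row 2: 66 + (-2) + 50 + 82 + ? = 210, so (2,1) = 14.
Row 4 needs 210; the known cells sum to 176, so (4,2) = 34.
From column 1, 210 − (14 + 58 + 2 + 46) gives (1,1) = 90.
The remaining cell in anti-diagonal is (3,3) = 210 − 168 = 42.
Using column 3: -2 + 42 + 86 + 30 + ? → (1,3) = 210 − 156 = 54.
From main diagonal, 210 − (90 + 66 + 42 + 18) gives (5,5) = -6.
Row 1 must total 210; the given cells sum to 188, so (1,2) = 22.
Using column 2: 22 + 66 + 10 + 34 + ? → (5,2) = 210 − 132 = 78.
Column 5: 38 + 82 + 70 + (-6) + ? = 210, so (3,5) = 26.
From row 3, 210 − (58 + 10 + 42 + 26) gives (3,4) = 74.
Using row 5: 46 + 78 + 30 + (-6) + ? → (5,4) = 210 − 148 = 62.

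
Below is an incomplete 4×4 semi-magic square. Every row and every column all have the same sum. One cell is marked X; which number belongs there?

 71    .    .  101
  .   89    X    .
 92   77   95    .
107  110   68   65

83

Row 4 is complete and sums to 350; that is the magic constant.
From row 3, 350 − (92 + 77 + 95) gives (3,4) = 86.
Column 1 must total 350; the given cells sum to 270, so (2,1) = 80.
Column 2 must total 350; the given cells sum to 276, so (1,2) = 74.
Column 4: 101 + 86 + 65 + ? = 350, so (2,4) = 98.
The remaining cell in row 1 is (1,3) = 350 − 246 = 104.
From row 2, 350 − (80 + 89 + 98) gives (2,3) = 83.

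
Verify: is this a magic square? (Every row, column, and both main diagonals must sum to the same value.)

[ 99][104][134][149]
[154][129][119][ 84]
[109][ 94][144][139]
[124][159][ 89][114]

Row 1: 99 + 104 + 134 + 149 = 486.
Row 2: 154 + 129 + 119 + 84 = 486.
Row 3: 109 + 94 + 144 + 139 = 486.
Row 4: 124 + 159 + 89 + 114 = 486.
Column 1: 99 + 154 + 109 + 124 = 486.
Column 2: 104 + 129 + 94 + 159 = 486.
Column 3: 134 + 119 + 144 + 89 = 486.
Column 4: 149 + 84 + 139 + 114 = 486.
Main diagonal: 99 + 129 + 144 + 114 = 486.
Anti-diagonal: 149 + 119 + 94 + 124 = 486.
All lines sum to 486.

Yes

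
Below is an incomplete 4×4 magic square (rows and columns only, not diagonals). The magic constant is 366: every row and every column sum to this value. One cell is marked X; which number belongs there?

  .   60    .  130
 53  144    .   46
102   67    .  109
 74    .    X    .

Row 2 needs 366; the known cells sum to 243, so (2,3) = 123.
Row 3 must total 366; the given cells sum to 278, so (3,3) = 88.
Column 1 must total 366; the given cells sum to 229, so (1,1) = 137.
Column 2: 60 + 144 + 67 + ? = 366, so (4,2) = 95.
The remaining cell in column 4 is (4,4) = 366 − 285 = 81.
Row 1 must total 366; the given cells sum to 327, so (1,3) = 39.
The remaining cell in row 4 is (4,3) = 366 − 250 = 116.

116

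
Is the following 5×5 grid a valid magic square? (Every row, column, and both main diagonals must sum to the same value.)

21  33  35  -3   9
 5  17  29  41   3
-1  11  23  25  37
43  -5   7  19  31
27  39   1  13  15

Yes

Row 1: 21 + 33 + 35 + (-3) + 9 = 95.
Row 2: 5 + 17 + 29 + 41 + 3 = 95.
Row 3: -1 + 11 + 23 + 25 + 37 = 95.
Row 4: 43 + (-5) + 7 + 19 + 31 = 95.
Row 5: 27 + 39 + 1 + 13 + 15 = 95.
Column 1: 21 + 5 + (-1) + 43 + 27 = 95.
Column 2: 33 + 17 + 11 + (-5) + 39 = 95.
Column 3: 35 + 29 + 23 + 7 + 1 = 95.
Column 4: -3 + 41 + 25 + 19 + 13 = 95.
Column 5: 9 + 3 + 37 + 31 + 15 = 95.
Main diagonal: 21 + 17 + 23 + 19 + 15 = 95.
Anti-diagonal: 9 + 41 + 23 + (-5) + 27 = 95.
All lines sum to 95.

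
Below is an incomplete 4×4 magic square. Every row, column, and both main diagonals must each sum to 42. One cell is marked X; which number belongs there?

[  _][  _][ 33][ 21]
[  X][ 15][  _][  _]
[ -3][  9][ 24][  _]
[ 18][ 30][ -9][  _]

27

Row 3 must total 42; the given cells sum to 30, so (3,4) = 12.
From row 4, 42 − (18 + 30 + (-9)) gives (4,4) = 3.
Column 2 needs 42; the known cells sum to 54, so (1,2) = -12.
The remaining cell in column 3 is (2,3) = 42 − 48 = -6.
Column 4: 21 + 12 + 3 + ? = 42, so (2,4) = 6.
Main diagonal needs 42; the known cells sum to 42, so (1,1) = 0.
From row 2, 42 − (15 + (-6) + 6) gives (2,1) = 27.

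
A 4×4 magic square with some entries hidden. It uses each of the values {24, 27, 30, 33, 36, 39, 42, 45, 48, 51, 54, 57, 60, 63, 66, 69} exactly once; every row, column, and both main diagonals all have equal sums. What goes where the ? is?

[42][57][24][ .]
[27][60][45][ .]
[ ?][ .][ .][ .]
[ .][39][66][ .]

69

The 16 entries sum to 744, so each line sums to 744/4 = 186.
From row 1, 186 − (42 + 57 + 24) gives (1,4) = 63.
Row 2 must total 186; the given cells sum to 132, so (2,4) = 54.
Column 2 must total 186; the given cells sum to 156, so (3,2) = 30.
Column 3 needs 186; the known cells sum to 135, so (3,3) = 51.
Main diagonal: 42 + 60 + 51 + ? = 186, so (4,4) = 33.
Using anti-diagonal: 63 + 45 + 30 + ? → (4,1) = 186 − 138 = 48.
The remaining cell in column 1 is (3,1) = 186 − 117 = 69.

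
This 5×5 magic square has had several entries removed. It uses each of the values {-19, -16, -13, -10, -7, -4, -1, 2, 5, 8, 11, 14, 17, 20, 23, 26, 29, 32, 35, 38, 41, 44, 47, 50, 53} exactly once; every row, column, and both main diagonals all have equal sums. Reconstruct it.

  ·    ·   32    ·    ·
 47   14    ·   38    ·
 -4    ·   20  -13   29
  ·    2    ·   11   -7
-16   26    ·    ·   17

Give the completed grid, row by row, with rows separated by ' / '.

23 -10 32 -1 41 / 47 14 -19 38 5 / -4 53 20 -13 29 / 35 2 44 11 -7 / -16 26 8 50 17

The 25 entries sum to 425, so each line sums to 425/5 = 85.
Row 3: -4 + 20 + (-13) + 29 + ? = 85, so (3,2) = 53.
The remaining cell in column 2 is (1,2) = 85 − 95 = -10.
Main diagonal needs 85; the known cells sum to 62, so (1,1) = 23.
Anti-diagonal: 38 + 20 + 2 + (-16) + ? = 85, so (1,5) = 41.
The remaining cell in row 1 is (1,4) = 85 − 86 = -1.
From column 1, 85 − (23 + 47 + (-4) + (-16)) gives (4,1) = 35.
From column 4, 85 − (-1 + 38 + (-13) + 11) gives (5,4) = 50.
Using column 5: 41 + 29 + (-7) + 17 + ? → (2,5) = 85 − 80 = 5.
The remaining cell in row 2 is (2,3) = 85 − 104 = -19.
The remaining cell in row 4 is (4,3) = 85 − 41 = 44.
From row 5, 85 − (-16 + 26 + 50 + 17) gives (5,3) = 8.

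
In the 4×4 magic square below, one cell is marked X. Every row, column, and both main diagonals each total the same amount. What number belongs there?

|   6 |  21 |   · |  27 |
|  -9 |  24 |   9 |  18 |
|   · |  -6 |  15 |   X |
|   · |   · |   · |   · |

0

Row 2 is complete and sums to 42; that is the magic constant.
Using row 1: 6 + 21 + 27 + ? → (1,3) = 42 − 54 = -12.
Using column 2: 21 + 24 + (-6) + ? → (4,2) = 42 − 39 = 3.
Column 3 needs 42; the known cells sum to 12, so (4,3) = 30.
From main diagonal, 42 − (6 + 24 + 15) gives (4,4) = -3.
Anti-diagonal needs 42; the known cells sum to 30, so (4,1) = 12.
From column 1, 42 − (6 + (-9) + 12) gives (3,1) = 33.
Column 4 must total 42; the given cells sum to 42, so (3,4) = 0.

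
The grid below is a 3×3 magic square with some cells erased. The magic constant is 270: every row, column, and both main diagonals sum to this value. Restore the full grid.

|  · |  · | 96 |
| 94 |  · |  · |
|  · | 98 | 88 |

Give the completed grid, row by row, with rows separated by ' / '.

Row 3 must total 270; the given cells sum to 186, so (3,1) = 84.
Column 1: 94 + 84 + ? = 270, so (1,1) = 92.
Using column 3: 96 + 88 + ? → (2,3) = 270 − 184 = 86.
Main diagonal needs 270; the known cells sum to 180, so (2,2) = 90.
The remaining cell in row 1 is (1,2) = 270 − 188 = 82.

92 82 96 / 94 90 86 / 84 98 88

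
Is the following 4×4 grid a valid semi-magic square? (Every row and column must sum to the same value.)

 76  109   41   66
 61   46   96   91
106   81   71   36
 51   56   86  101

Row 1: 76 + 109 + 41 + 66 = 292.
Row 2: 61 + 46 + 96 + 91 = 294.
Row 3: 106 + 81 + 71 + 36 = 294.
Row 4: 51 + 56 + 86 + 101 = 294.
Column 1: 76 + 61 + 106 + 51 = 294.
Column 2: 109 + 46 + 81 + 56 = 292.
Column 3: 41 + 96 + 71 + 86 = 294.
Column 4: 66 + 91 + 36 + 101 = 294.

No — column 3 sums to 294 but column 2 sums to 292.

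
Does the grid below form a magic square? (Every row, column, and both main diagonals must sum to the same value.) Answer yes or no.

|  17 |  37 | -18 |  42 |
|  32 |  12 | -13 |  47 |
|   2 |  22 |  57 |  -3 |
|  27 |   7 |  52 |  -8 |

Yes

Row 1: 17 + 37 + (-18) + 42 = 78.
Row 2: 32 + 12 + (-13) + 47 = 78.
Row 3: 2 + 22 + 57 + (-3) = 78.
Row 4: 27 + 7 + 52 + (-8) = 78.
Column 1: 17 + 32 + 2 + 27 = 78.
Column 2: 37 + 12 + 22 + 7 = 78.
Column 3: -18 + (-13) + 57 + 52 = 78.
Column 4: 42 + 47 + (-3) + (-8) = 78.
Main diagonal: 17 + 12 + 57 + (-8) = 78.
Anti-diagonal: 42 + (-13) + 22 + 27 = 78.
All lines sum to 78.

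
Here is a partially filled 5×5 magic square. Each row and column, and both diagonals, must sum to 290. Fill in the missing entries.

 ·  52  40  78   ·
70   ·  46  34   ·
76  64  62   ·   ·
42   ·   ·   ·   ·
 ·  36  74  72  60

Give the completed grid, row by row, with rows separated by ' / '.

54 52 40 78 66 / 70 58 46 34 82 / 76 64 62 50 38 / 42 80 68 56 44 / 48 36 74 72 60

Row 5: 36 + 74 + 72 + 60 + ? = 290, so (5,1) = 48.
Using column 1: 70 + 76 + 42 + 48 + ? → (1,1) = 290 − 236 = 54.
From column 3, 290 − (40 + 46 + 62 + 74) gives (4,3) = 68.
Using row 1: 54 + 52 + 40 + 78 + ? → (1,5) = 290 − 224 = 66.
Anti-diagonal: 66 + 34 + 62 + 48 + ? = 290, so (4,2) = 80.
Using column 2: 52 + 64 + 80 + 36 + ? → (2,2) = 290 − 232 = 58.
The remaining cell in main diagonal is (4,4) = 290 − 234 = 56.
From row 2, 290 − (70 + 58 + 46 + 34) gives (2,5) = 82.
Row 4 must total 290; the given cells sum to 246, so (4,5) = 44.
Column 4 must total 290; the given cells sum to 240, so (3,4) = 50.
The remaining cell in column 5 is (3,5) = 290 − 252 = 38.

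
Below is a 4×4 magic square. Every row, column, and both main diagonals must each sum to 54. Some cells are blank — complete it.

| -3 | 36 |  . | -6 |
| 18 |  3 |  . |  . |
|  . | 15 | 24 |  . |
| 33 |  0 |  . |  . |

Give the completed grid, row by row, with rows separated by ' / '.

-3 36 27 -6 / 18 3 12 21 / 6 15 24 9 / 33 0 -9 30

Using row 1: -3 + 36 + (-6) + ? → (1,3) = 54 − 27 = 27.
Using column 1: -3 + 18 + 33 + ? → (3,1) = 54 − 48 = 6.
Main diagonal: -3 + 3 + 24 + ? = 54, so (4,4) = 30.
Using anti-diagonal: -6 + 15 + 33 + ? → (2,3) = 54 − 42 = 12.
Row 2 must total 54; the given cells sum to 33, so (2,4) = 21.
Using row 3: 6 + 15 + 24 + ? → (3,4) = 54 − 45 = 9.
Using row 4: 33 + 0 + 30 + ? → (4,3) = 54 − 63 = -9.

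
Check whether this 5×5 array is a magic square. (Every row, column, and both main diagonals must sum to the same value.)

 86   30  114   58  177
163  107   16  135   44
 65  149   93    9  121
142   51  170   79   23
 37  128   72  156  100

No — row 1 sums to 465 but anti-diagonal sums to 493.

Row 1: 86 + 30 + 114 + 58 + 177 = 465.
Row 2: 163 + 107 + 16 + 135 + 44 = 465.
Row 3: 65 + 149 + 93 + 9 + 121 = 437.
Row 4: 142 + 51 + 170 + 79 + 23 = 465.
Row 5: 37 + 128 + 72 + 156 + 100 = 493.
Column 1: 86 + 163 + 65 + 142 + 37 = 493.
Column 2: 30 + 107 + 149 + 51 + 128 = 465.
Column 3: 114 + 16 + 93 + 170 + 72 = 465.
Column 4: 58 + 135 + 9 + 79 + 156 = 437.
Column 5: 177 + 44 + 121 + 23 + 100 = 465.
Main diagonal: 86 + 107 + 93 + 79 + 100 = 465.
Anti-diagonal: 177 + 135 + 93 + 51 + 37 = 493.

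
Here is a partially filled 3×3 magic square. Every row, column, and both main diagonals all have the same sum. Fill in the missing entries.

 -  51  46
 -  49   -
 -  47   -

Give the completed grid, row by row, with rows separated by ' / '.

50 51 46 / 45 49 53 / 52 47 48

Column 2 is already complete: 51 + 49 + 47 = 147, so that is the magic constant.
Row 1: 51 + 46 + ? = 147, so (1,1) = 50.
The remaining cell in main diagonal is (3,3) = 147 − 99 = 48.
Using anti-diagonal: 46 + 49 + ? → (3,1) = 147 − 95 = 52.
Using column 1: 50 + 52 + ? → (2,1) = 147 − 102 = 45.
Column 3: 46 + 48 + ? = 147, so (2,3) = 53.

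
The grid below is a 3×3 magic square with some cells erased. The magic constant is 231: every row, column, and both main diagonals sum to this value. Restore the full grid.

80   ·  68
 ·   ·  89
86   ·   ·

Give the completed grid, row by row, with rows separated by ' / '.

Using row 1: 80 + 68 + ? → (1,2) = 231 − 148 = 83.
Using column 1: 80 + 86 + ? → (2,1) = 231 − 166 = 65.
Column 3: 68 + 89 + ? = 231, so (3,3) = 74.
Main diagonal must total 231; the given cells sum to 154, so (2,2) = 77.
Using row 3: 86 + 74 + ? → (3,2) = 231 − 160 = 71.

80 83 68 / 65 77 89 / 86 71 74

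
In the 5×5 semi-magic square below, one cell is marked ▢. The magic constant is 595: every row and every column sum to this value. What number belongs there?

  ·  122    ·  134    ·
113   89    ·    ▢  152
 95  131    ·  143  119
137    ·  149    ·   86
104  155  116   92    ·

101

Row 3: 95 + 131 + 143 + 119 + ? = 595, so (3,3) = 107.
Row 5 needs 595; the known cells sum to 467, so (5,5) = 128.
Column 1 must total 595; the given cells sum to 449, so (1,1) = 146.
The remaining cell in column 2 is (4,2) = 595 − 497 = 98.
The remaining cell in column 5 is (1,5) = 595 − 485 = 110.
Row 1 needs 595; the known cells sum to 512, so (1,3) = 83.
The remaining cell in row 4 is (4,4) = 595 − 470 = 125.
Using column 3: 83 + 107 + 149 + 116 + ? → (2,3) = 595 − 455 = 140.
Column 4 must total 595; the given cells sum to 494, so (2,4) = 101.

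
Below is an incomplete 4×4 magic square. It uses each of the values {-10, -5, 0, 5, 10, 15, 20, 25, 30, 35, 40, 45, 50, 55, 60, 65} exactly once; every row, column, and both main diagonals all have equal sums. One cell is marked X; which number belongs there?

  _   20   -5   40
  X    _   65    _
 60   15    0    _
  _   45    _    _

5

The 16 entries sum to 440, so each line sums to 440/4 = 110.
Row 1: 20 + (-5) + 40 + ? = 110, so (1,1) = 55.
Row 3 must total 110; the given cells sum to 75, so (3,4) = 35.
Using column 2: 20 + 15 + 45 + ? → (2,2) = 110 − 80 = 30.
Using column 3: -5 + 65 + 0 + ? → (4,3) = 110 − 60 = 50.
Main diagonal: 55 + 30 + 0 + ? = 110, so (4,4) = 25.
Anti-diagonal needs 110; the known cells sum to 120, so (4,1) = -10.
Column 1 must total 110; the given cells sum to 105, so (2,1) = 5.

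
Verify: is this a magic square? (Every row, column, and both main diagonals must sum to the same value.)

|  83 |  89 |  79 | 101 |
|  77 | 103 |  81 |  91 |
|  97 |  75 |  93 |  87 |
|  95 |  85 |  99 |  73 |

Row 1: 83 + 89 + 79 + 101 = 352.
Row 2: 77 + 103 + 81 + 91 = 352.
Row 3: 97 + 75 + 93 + 87 = 352.
Row 4: 95 + 85 + 99 + 73 = 352.
Column 1: 83 + 77 + 97 + 95 = 352.
Column 2: 89 + 103 + 75 + 85 = 352.
Column 3: 79 + 81 + 93 + 99 = 352.
Column 4: 101 + 91 + 87 + 73 = 352.
Main diagonal: 83 + 103 + 93 + 73 = 352.
Anti-diagonal: 101 + 81 + 75 + 95 = 352.
All lines sum to 352.

Yes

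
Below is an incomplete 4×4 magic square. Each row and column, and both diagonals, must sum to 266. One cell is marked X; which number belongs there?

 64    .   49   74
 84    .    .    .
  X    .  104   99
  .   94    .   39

29

From row 1, 266 − (64 + 49 + 74) gives (1,2) = 79.
Column 4: 74 + 99 + 39 + ? = 266, so (2,4) = 54.
Main diagonal needs 266; the known cells sum to 207, so (2,2) = 59.
The remaining cell in row 2 is (2,3) = 266 − 197 = 69.
Using column 2: 79 + 59 + 94 + ? → (3,2) = 266 − 232 = 34.
Using column 3: 49 + 69 + 104 + ? → (4,3) = 266 − 222 = 44.
Anti-diagonal needs 266; the known cells sum to 177, so (4,1) = 89.
Using row 3: 34 + 104 + 99 + ? → (3,1) = 266 − 237 = 29.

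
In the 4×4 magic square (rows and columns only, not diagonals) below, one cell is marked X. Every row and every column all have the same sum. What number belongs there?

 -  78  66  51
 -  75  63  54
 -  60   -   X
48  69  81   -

Column 2 is complete and sums to 282; that is the magic constant.
Using row 1: 78 + 66 + 51 + ? → (1,1) = 282 − 195 = 87.
Row 2 must total 282; the given cells sum to 192, so (2,1) = 90.
Row 4 needs 282; the known cells sum to 198, so (4,4) = 84.
Column 1: 87 + 90 + 48 + ? = 282, so (3,1) = 57.
The remaining cell in column 3 is (3,3) = 282 − 210 = 72.
Column 4: 51 + 54 + 84 + ? = 282, so (3,4) = 93.

93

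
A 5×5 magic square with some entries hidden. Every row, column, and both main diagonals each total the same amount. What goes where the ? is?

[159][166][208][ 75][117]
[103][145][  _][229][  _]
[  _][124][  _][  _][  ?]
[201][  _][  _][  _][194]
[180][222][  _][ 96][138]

Row 1 is complete and sums to 725; that is the magic constant.
From row 5, 725 − (180 + 222 + 96 + 138) gives (5,3) = 89.
Column 1 must total 725; the given cells sum to 643, so (3,1) = 82.
Column 2 needs 725; the known cells sum to 657, so (4,2) = 68.
Anti-diagonal: 117 + 229 + 68 + 180 + ? = 725, so (3,3) = 131.
The remaining cell in main diagonal is (4,4) = 725 − 573 = 152.
Using row 4: 201 + 68 + 152 + 194 + ? → (4,3) = 725 − 615 = 110.
Column 3 needs 725; the known cells sum to 538, so (2,3) = 187.
The remaining cell in column 4 is (3,4) = 725 − 552 = 173.
From row 2, 725 − (103 + 145 + 187 + 229) gives (2,5) = 61.
Using row 3: 82 + 124 + 131 + 173 + ? → (3,5) = 725 − 510 = 215.

215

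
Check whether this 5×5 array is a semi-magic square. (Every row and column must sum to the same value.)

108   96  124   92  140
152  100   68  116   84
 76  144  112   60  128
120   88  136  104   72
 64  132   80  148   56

Row 1: 108 + 96 + 124 + 92 + 140 = 560.
Row 2: 152 + 100 + 68 + 116 + 84 = 520.
Row 3: 76 + 144 + 112 + 60 + 128 = 520.
Row 4: 120 + 88 + 136 + 104 + 72 = 520.
Row 5: 64 + 132 + 80 + 148 + 56 = 480.
Column 1: 108 + 152 + 76 + 120 + 64 = 520.
Column 2: 96 + 100 + 144 + 88 + 132 = 560.
Column 3: 124 + 68 + 112 + 136 + 80 = 520.
Column 4: 92 + 116 + 60 + 104 + 148 = 520.
Column 5: 140 + 84 + 128 + 72 + 56 = 480.

No — column 1 sums to 520 but row 5 sums to 480.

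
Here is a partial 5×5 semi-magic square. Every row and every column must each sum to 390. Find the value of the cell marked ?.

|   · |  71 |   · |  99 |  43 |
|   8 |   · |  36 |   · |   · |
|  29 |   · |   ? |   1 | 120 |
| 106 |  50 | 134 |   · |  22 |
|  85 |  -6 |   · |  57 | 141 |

The remaining cell in row 4 is (4,4) = 390 − 312 = 78.
Row 5: 85 + (-6) + 57 + 141 + ? = 390, so (5,3) = 113.
Column 1 must total 390; the given cells sum to 228, so (1,1) = 162.
Column 4 must total 390; the given cells sum to 235, so (2,4) = 155.
The remaining cell in column 5 is (2,5) = 390 − 326 = 64.
Row 1 must total 390; the given cells sum to 375, so (1,3) = 15.
Row 2: 8 + 36 + 155 + 64 + ? = 390, so (2,2) = 127.
The remaining cell in column 2 is (3,2) = 390 − 242 = 148.
Using column 3: 15 + 36 + 134 + 113 + ? → (3,3) = 390 − 298 = 92.

92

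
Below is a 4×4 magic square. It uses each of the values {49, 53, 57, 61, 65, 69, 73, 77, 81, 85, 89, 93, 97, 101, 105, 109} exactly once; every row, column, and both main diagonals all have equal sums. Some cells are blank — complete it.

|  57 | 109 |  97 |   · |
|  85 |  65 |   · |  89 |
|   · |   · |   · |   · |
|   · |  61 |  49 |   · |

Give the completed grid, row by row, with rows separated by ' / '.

57 109 97 53 / 85 65 77 89 / 69 81 93 73 / 105 61 49 101

The 16 entries sum to 1264, so each line sums to 1264/4 = 316.
Row 1: 57 + 109 + 97 + ? = 316, so (1,4) = 53.
Using row 2: 85 + 65 + 89 + ? → (2,3) = 316 − 239 = 77.
Column 2 needs 316; the known cells sum to 235, so (3,2) = 81.
Using column 3: 97 + 77 + 49 + ? → (3,3) = 316 − 223 = 93.
Main diagonal: 57 + 65 + 93 + ? = 316, so (4,4) = 101.
The remaining cell in anti-diagonal is (4,1) = 316 − 211 = 105.
Column 1 needs 316; the known cells sum to 247, so (3,1) = 69.
Column 4 must total 316; the given cells sum to 243, so (3,4) = 73.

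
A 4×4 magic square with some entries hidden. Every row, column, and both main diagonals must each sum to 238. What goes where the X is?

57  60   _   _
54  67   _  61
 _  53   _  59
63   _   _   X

52

Row 2 needs 238; the known cells sum to 182, so (2,3) = 56.
The remaining cell in column 1 is (3,1) = 238 − 174 = 64.
The remaining cell in column 2 is (4,2) = 238 − 180 = 58.
The remaining cell in anti-diagonal is (1,4) = 238 − 172 = 66.
Row 1: 57 + 60 + 66 + ? = 238, so (1,3) = 55.
The remaining cell in row 3 is (3,3) = 238 − 176 = 62.
Column 3 must total 238; the given cells sum to 173, so (4,3) = 65.
Column 4 must total 238; the given cells sum to 186, so (4,4) = 52.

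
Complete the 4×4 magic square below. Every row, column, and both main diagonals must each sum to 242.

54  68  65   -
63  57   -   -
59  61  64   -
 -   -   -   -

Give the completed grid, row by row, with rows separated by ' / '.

54 68 65 55 / 63 57 60 62 / 59 61 64 58 / 66 56 53 67

Row 1: 54 + 68 + 65 + ? = 242, so (1,4) = 55.
Using row 3: 59 + 61 + 64 + ? → (3,4) = 242 − 184 = 58.
Using column 1: 54 + 63 + 59 + ? → (4,1) = 242 − 176 = 66.
Column 2: 68 + 57 + 61 + ? = 242, so (4,2) = 56.
Main diagonal must total 242; the given cells sum to 175, so (4,4) = 67.
Anti-diagonal must total 242; the given cells sum to 182, so (2,3) = 60.
Using row 2: 63 + 57 + 60 + ? → (2,4) = 242 − 180 = 62.
Row 4 must total 242; the given cells sum to 189, so (4,3) = 53.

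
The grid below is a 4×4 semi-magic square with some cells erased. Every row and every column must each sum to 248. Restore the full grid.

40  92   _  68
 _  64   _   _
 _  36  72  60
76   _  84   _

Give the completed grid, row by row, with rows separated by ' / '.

40 92 48 68 / 52 64 44 88 / 80 36 72 60 / 76 56 84 32

From row 1, 248 − (40 + 92 + 68) gives (1,3) = 48.
From row 3, 248 − (36 + 72 + 60) gives (3,1) = 80.
The remaining cell in column 1 is (2,1) = 248 − 196 = 52.
The remaining cell in column 2 is (4,2) = 248 − 192 = 56.
Column 3: 48 + 72 + 84 + ? = 248, so (2,3) = 44.
The remaining cell in row 2 is (2,4) = 248 − 160 = 88.
From row 4, 248 − (76 + 56 + 84) gives (4,4) = 32.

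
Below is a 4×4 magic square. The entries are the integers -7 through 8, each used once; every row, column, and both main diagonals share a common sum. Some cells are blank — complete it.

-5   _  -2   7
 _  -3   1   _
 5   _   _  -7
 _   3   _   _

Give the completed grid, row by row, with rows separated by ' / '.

The entries are -7 through 8, which sum to 8, so each line sums to 8/4 = 2.
The remaining cell in row 1 is (1,2) = 2 − 0 = 2.
Column 2: 2 + (-3) + 3 + ? = 2, so (3,2) = 0.
Anti-diagonal: 7 + 1 + 0 + ? = 2, so (4,1) = -6.
Using row 3: 5 + 0 + (-7) + ? → (3,3) = 2 − (-2) = 4.
From column 1, 2 − (-5 + 5 + (-6)) gives (2,1) = 8.
Column 3 must total 2; the given cells sum to 3, so (4,3) = -1.
Main diagonal must total 2; the given cells sum to -4, so (4,4) = 6.
The remaining cell in row 2 is (2,4) = 2 − 6 = -4.

-5 2 -2 7 / 8 -3 1 -4 / 5 0 4 -7 / -6 3 -1 6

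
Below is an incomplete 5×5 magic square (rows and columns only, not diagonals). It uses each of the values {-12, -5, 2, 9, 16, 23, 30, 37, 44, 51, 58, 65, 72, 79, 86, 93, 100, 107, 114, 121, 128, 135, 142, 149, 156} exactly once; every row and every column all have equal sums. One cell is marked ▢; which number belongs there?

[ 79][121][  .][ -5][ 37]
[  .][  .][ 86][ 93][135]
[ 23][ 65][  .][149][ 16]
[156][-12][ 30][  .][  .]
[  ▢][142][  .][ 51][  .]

The 25 entries sum to 1800, so each line sums to 1800/5 = 360.
Row 1 needs 360; the known cells sum to 232, so (1,3) = 128.
Row 3 must total 360; the given cells sum to 253, so (3,3) = 107.
Column 2 needs 360; the known cells sum to 316, so (2,2) = 44.
Column 3 must total 360; the given cells sum to 351, so (5,3) = 9.
Column 4 must total 360; the given cells sum to 288, so (4,4) = 72.
The remaining cell in row 2 is (2,1) = 360 − 358 = 2.
From row 4, 360 − (156 + (-12) + 30 + 72) gives (4,5) = 114.
Column 1 must total 360; the given cells sum to 260, so (5,1) = 100.

100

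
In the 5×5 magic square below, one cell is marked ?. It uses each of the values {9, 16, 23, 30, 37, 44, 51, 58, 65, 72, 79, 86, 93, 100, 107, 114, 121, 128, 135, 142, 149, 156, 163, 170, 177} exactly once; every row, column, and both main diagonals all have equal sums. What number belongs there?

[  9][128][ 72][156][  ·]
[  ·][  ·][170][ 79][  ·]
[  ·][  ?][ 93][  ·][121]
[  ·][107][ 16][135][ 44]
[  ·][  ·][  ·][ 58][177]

The 25 entries sum to 2325, so each line sums to 2325/5 = 465.
From row 1, 465 − (9 + 128 + 72 + 156) gives (1,5) = 100.
Row 4 needs 465; the known cells sum to 302, so (4,1) = 163.
Using column 3: 72 + 170 + 93 + 16 + ? → (5,3) = 465 − 351 = 114.
Using column 4: 156 + 79 + 135 + 58 + ? → (3,4) = 465 − 428 = 37.
Column 5: 100 + 121 + 44 + 177 + ? = 465, so (2,5) = 23.
Using main diagonal: 9 + 93 + 135 + 177 + ? → (2,2) = 465 − 414 = 51.
Anti-diagonal needs 465; the known cells sum to 379, so (5,1) = 86.
Row 2 must total 465; the given cells sum to 323, so (2,1) = 142.
Row 5 must total 465; the given cells sum to 435, so (5,2) = 30.
Column 1 must total 465; the given cells sum to 400, so (3,1) = 65.
Column 2 needs 465; the known cells sum to 316, so (3,2) = 149.

149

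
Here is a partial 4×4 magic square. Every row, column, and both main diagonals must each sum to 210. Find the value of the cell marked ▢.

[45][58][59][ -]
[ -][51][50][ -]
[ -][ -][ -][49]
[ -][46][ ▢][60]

Using row 1: 45 + 58 + 59 + ? → (1,4) = 210 − 162 = 48.
From column 2, 210 − (58 + 51 + 46) gives (3,2) = 55.
Column 4 needs 210; the known cells sum to 157, so (2,4) = 53.
Main diagonal needs 210; the known cells sum to 156, so (3,3) = 54.
From anti-diagonal, 210 − (48 + 50 + 55) gives (4,1) = 57.
Row 2 needs 210; the known cells sum to 154, so (2,1) = 56.
Row 3: 55 + 54 + 49 + ? = 210, so (3,1) = 52.
Row 4 needs 210; the known cells sum to 163, so (4,3) = 47.

47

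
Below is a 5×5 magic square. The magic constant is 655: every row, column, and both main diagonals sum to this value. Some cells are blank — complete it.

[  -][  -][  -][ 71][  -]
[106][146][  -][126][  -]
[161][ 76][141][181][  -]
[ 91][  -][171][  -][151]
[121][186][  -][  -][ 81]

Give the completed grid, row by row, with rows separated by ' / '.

From row 3, 655 − (161 + 76 + 141 + 181) gives (3,5) = 96.
Column 1: 106 + 161 + 91 + 121 + ? = 655, so (1,1) = 176.
Main diagonal needs 655; the known cells sum to 544, so (4,4) = 111.
Row 4 needs 655; the known cells sum to 524, so (4,2) = 131.
The remaining cell in column 2 is (1,2) = 655 − 539 = 116.
From column 4, 655 − (71 + 126 + 181 + 111) gives (5,4) = 166.
The remaining cell in anti-diagonal is (1,5) = 655 − 519 = 136.
The remaining cell in row 1 is (1,3) = 655 − 499 = 156.
Row 5 must total 655; the given cells sum to 554, so (5,3) = 101.
Column 3: 156 + 141 + 171 + 101 + ? = 655, so (2,3) = 86.
The remaining cell in column 5 is (2,5) = 655 − 464 = 191.

176 116 156 71 136 / 106 146 86 126 191 / 161 76 141 181 96 / 91 131 171 111 151 / 121 186 101 166 81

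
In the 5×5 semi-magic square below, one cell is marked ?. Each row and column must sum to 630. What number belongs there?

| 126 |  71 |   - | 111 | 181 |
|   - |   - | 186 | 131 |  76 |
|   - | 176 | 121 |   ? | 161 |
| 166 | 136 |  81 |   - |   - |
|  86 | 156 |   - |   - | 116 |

66

From row 1, 630 − (126 + 71 + 111 + 181) gives (1,3) = 141.
Column 2 must total 630; the given cells sum to 539, so (2,2) = 91.
Column 3 must total 630; the given cells sum to 529, so (5,3) = 101.
From column 5, 630 − (181 + 76 + 161 + 116) gives (4,5) = 96.
From row 2, 630 − (91 + 186 + 131 + 76) gives (2,1) = 146.
Row 4 needs 630; the known cells sum to 479, so (4,4) = 151.
Row 5: 86 + 156 + 101 + 116 + ? = 630, so (5,4) = 171.
Column 1 must total 630; the given cells sum to 524, so (3,1) = 106.
Column 4 needs 630; the known cells sum to 564, so (3,4) = 66.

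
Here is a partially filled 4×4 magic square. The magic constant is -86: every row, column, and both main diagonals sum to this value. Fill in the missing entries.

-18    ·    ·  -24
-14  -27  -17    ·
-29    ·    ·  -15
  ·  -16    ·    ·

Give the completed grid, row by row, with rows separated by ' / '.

-18 -23 -21 -24 / -14 -27 -17 -28 / -29 -20 -22 -15 / -25 -16 -26 -19

Row 2 needs -86; the known cells sum to -58, so (2,4) = -28.
From column 1, -86 − (-18 + (-14) + (-29)) gives (4,1) = -25.
The remaining cell in column 4 is (4,4) = -86 − (-67) = -19.
The remaining cell in main diagonal is (3,3) = -86 − (-64) = -22.
From anti-diagonal, -86 − (-24 + (-17) + (-25)) gives (3,2) = -20.
Using row 4: -25 + (-16) + (-19) + ? → (4,3) = -86 − (-60) = -26.
Column 2 must total -86; the given cells sum to -63, so (1,2) = -23.
Column 3: -17 + (-22) + (-26) + ? = -86, so (1,3) = -21.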